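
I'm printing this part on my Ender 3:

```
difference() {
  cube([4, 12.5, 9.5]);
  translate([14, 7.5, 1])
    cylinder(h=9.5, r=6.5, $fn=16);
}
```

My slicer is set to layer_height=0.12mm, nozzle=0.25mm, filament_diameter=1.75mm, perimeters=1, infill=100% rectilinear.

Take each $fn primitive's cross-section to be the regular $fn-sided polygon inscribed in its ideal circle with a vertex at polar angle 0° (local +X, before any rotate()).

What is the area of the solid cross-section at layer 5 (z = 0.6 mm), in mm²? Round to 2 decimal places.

50.00 mm²

At z = 0.6 mm: the cube is present — its section is the full 4×12.5 rectangle (area 50.00 mm²); the cylinder at (14, 7.5) does not reach this height (z outside [1, 10.5]); After the difference (first − rest): none of the subtracted shapes is present at this height, so the 4×12.5 cube is unchanged — area = 50.00 mm². Overall, the cross-section is a single solid region. Net area = 50.00 mm².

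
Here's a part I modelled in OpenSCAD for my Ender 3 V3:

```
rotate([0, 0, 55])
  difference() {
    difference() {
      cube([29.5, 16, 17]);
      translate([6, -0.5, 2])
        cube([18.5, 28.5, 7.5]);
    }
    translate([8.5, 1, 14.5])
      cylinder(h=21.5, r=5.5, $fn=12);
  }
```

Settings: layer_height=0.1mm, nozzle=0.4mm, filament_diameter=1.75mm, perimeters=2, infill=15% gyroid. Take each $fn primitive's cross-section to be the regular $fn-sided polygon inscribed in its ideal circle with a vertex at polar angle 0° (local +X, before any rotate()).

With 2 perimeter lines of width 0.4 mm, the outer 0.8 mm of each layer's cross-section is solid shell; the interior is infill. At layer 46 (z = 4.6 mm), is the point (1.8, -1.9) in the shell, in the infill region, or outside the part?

outside

At z = 4.6 mm: the 29.5×16 cube contributes its full rectangle; the cube at (6, -0.5) (footprint 18.5×28.5) is included at this height; After the difference (first − rest): starting from the 29.5×16 cube, the 18.5×28.5 cube at (6, -0.5) partially overlaps it — only the 296.00 mm² overlap (of its 527.25 mm²) is removed, clipping the outline — 2 connected regions; the cylinder at (8.5, 1) does not reach this height (z outside [14.5, 36]); After the difference (first − rest): none of the subtracted shapes is present at this height, so that combined region is unchanged — 2 connected regions; (rotated 55° about Z; rotation is an isometry so areas/perimeters/island counts are preserved). Overall, the cross-section has 2 separate islands. Undo the 55° rotation: the query point maps to (-0.524, -2.564) in the un-rotated model frame. The nearest boundary edge runs (6.00, 0.00)→(0.00, 0.00); distance from the point to it = 2.62 mm. The point is not inside any of the regions above, so it lies outside the cross-section (2.62 mm from the nearest boundary).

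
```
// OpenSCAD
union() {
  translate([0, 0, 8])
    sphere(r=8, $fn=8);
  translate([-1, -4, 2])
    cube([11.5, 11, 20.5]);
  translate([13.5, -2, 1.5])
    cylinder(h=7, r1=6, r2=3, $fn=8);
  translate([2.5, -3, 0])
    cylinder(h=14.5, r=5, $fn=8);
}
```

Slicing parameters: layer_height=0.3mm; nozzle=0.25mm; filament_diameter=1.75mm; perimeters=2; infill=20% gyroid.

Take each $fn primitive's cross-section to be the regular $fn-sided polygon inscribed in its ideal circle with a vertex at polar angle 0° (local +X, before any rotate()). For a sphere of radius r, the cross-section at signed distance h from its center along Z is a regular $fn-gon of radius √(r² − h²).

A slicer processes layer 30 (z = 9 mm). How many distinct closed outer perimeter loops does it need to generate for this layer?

At z = 9 mm: the r=8 sphere slices to a regular 8-gon of circumradius 7.937 (√(r²−h²) with h=1 from center); the cube at (-1, -4) (footprint 11.5×11) is included at this height; the cone at (13.5, -2) does not reach this height (z outside [1.5, 8.5]); the r=5 cylinder at (2.5, -3) contributes a regular 8-gon of circumradius 5; Taking the union: the regions partially overlap (shared area 147.58 mm²), so overlapping operands fuse into one piece — 1 connected region. The result has 1 disconnected region.

1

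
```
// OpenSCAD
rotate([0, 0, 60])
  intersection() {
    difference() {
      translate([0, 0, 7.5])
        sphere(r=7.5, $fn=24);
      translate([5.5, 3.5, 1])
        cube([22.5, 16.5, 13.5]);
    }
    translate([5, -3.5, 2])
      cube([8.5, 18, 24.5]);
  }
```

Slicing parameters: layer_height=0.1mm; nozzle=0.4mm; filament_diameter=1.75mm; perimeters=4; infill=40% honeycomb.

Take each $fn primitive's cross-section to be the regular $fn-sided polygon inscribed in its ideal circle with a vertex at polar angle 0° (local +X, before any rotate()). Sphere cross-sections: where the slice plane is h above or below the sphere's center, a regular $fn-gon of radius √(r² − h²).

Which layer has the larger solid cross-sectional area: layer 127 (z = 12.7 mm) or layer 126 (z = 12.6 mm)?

Layer 127 (z = 12.7): the sphere: section is a regular 24-gon, circumradius = √(r²−h²) = √(7.5²−5.2²) = 5.405 (area = (24/2)·5.405²·sin(360°/24) = 90.72 mm²); the cube at (5.5, 3.5) (footprint 22.5×16.5) is included at this height (area 371.25 mm²); Subtracting the remaining from the first: starting from the r=7.5 sphere (90.72 mm²), the 22.5×16.5 cube at (5.5, 3.5) misses the remaining region (no effect) — area = 90.72 mm²; the cube at (5, -3.5) is present — its section is the full 8.5×18 rectangle (area 153.00 mm²); After intersecting: the 8.5×18 cube at (5, -3.5) partially overlaps that combined region; clipping to the common part keeps 0.99 mm² — area = 0.99 mm²; (whole slice rotated 60° about Z — lengths, areas and connectivity unchanged). So its area = 0.99 mm². Layer 126 (z = 12.6): the r=7.5 sphere contributes a regular 24-gon of circumradius √(7.5²−5.1²) = 5.499 (area = (24/2)·5.499²·sin(360°/24) = 93.92 mm²); the 22.5×16.5 cube at (5.5, 3.5) contributes its full rectangle (area 371.25 mm²); Taking the first minus the rest: starting from the r=7.5 sphere (93.92 mm²), the 22.5×16.5 cube at (5.5, 3.5) misses the remaining region (no effect) — area = 93.92 mm²; the 8.5×18 cube at (5, -3.5) contributes its full rectangle (area 153.00 mm²); Taking the intersection: the 8.5×18 cube at (5, -3.5) partially overlaps that combined region; clipping to the common part keeps 1.39 mm² — area = 1.39 mm²; (rotated 60° about Z; rotation is an isometry so areas/perimeters/island counts are preserved). So its area = 1.39 mm². Layer 126 is larger (1.39 vs 0.99 mm²).

layer 126 (z = 12.6 mm)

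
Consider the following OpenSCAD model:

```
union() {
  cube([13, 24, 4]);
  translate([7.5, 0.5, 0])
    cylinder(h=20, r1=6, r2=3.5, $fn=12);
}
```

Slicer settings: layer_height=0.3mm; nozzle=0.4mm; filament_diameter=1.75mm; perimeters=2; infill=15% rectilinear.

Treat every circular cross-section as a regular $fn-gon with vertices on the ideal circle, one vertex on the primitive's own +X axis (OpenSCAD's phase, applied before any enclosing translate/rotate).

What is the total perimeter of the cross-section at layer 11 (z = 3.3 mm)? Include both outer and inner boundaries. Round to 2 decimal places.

At z = 3.3 mm: the cube is present — its section is the full 13×24 rectangle (perimeter 74.00 mm); the cone at (7.5, 0.5): at t=0.165 of its height the radius interpolates to r₁+(r₂−r₁)t = 5.588, giving a regular 12-gon of that circumradius (perimeter = 2·12·5.588·sin(180°/12) = 34.71 mm); Combining (union): the regions partially overlap (shared area 52.32 mm²), so the edge portions inside another operand are dropped and the merged outline is re-measured after clipping — boundary = 79.43 mm. Overall, the cross-section is a single solid region. Total boundary length (outer) = 79.43 mm.

79.43 mm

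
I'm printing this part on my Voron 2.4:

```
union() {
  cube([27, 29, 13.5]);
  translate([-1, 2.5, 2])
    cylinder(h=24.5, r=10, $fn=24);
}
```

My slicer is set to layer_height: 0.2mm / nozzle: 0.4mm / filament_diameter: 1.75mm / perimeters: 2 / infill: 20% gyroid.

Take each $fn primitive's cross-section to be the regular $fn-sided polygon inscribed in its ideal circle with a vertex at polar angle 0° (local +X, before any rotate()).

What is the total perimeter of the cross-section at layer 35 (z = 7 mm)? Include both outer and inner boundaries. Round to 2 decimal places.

136.44 mm

At z = 7 mm: the 27×29 cube contributes its full rectangle (perimeter 112.00 mm); the r=10 cylinder at (-1, 2.5) gives a regular 24-gon of circumradius 10 (constant along its height) (perimeter = 2·24·10.000·sin(180°/24) = 62.65 mm); Merging all regions: the regions partially overlap (shared area 89.80 mm²), so the edge portions inside another operand are dropped and the merged outline is re-measured after clipping — boundary = 136.44 mm. Overall, the cross-section is a single solid region. Total boundary length (outer) = 136.44 mm.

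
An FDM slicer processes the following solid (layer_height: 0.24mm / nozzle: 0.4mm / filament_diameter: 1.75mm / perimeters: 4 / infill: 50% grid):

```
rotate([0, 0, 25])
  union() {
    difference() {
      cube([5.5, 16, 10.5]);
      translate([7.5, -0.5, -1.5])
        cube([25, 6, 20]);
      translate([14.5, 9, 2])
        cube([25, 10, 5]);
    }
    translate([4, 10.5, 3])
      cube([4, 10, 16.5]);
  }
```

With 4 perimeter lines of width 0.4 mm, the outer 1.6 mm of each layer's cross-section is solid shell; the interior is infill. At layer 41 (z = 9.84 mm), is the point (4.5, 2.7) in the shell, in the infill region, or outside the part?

shell

At z = 9.84 mm: the 5.5×16 cube contributes its full rectangle; the cube at (7.5, -0.5) is present — its section is the full 25×6 rectangle; the cube at (14.5, 9) is absent (z outside [2, 7]); After the difference (first − rest): starting from the 5.5×16 cube, the 25×6 cube at (7.5, -0.5) misses the remaining region (no effect) — 1 connected region; the cube at (4, 10.5) (footprint 4×10) is included at this height; Taking the union: the regions partially overlap (shared area 8.25 mm²), so overlapping operands fuse into one piece — 1 connected region; (whole slice rotated 25° about Z — lengths, areas and connectivity unchanged). Overall, the cross-section is a single solid region. Undo the 25° rotation: the query point maps to (5.219, 0.545) in the un-rotated model frame. The nearest boundary edge runs (5.50, 10.50)→(5.50, 0.00); distance from the point to it = 0.28 mm. The point is inside the cross-section, 0.28 mm from the nearest boundary — within the 1.6 mm shell band (4 × 0.4).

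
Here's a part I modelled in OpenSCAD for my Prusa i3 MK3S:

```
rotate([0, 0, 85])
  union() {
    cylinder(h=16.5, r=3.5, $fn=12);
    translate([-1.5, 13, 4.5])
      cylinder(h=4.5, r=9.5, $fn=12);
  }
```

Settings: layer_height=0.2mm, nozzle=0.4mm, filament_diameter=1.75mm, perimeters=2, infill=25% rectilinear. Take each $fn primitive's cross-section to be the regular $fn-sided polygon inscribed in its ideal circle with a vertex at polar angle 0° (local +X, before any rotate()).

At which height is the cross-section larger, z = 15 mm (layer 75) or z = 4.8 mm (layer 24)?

layer 24 (z = 4.8 mm)

Layer 75 (z = 15): the r=3.5 cylinder gives a regular 12-gon of circumradius 3.5 (constant along its height) (area = (12/2)·3.500²·sin(360°/12) = 36.75 mm²); the cylinder at (-1.5, 13) does not reach this height (z outside [4.5, 9]); Merging all regions: only the r=3.5 cylinder is present, so the union is just that shape — area = 36.75 mm²; (whole slice rotated 85° about Z — lengths, areas and connectivity unchanged). So its area = 36.75 mm². Layer 24 (z = 4.8): the r=3.5 cylinder gives a regular 12-gon of circumradius 3.5 (constant along its height) (area = (12/2)·3.500²·sin(360°/12) = 36.75 mm²); the cylinder at (-1.5, 13): section is a regular 12-gon, circumradius r=9.5 (area = (12/2)·9.500²·sin(360°/12) = 270.75 mm²); Combining (union): the 2 present regions are separate (no shared area or edge), so areas and boundary lengths simply add and each stays a separate island — area = 307.50 mm²; (whole slice rotated 85° about Z — lengths, areas and connectivity unchanged). So its area = 307.50 mm². Layer 24 is larger (307.50 vs 36.75 mm²).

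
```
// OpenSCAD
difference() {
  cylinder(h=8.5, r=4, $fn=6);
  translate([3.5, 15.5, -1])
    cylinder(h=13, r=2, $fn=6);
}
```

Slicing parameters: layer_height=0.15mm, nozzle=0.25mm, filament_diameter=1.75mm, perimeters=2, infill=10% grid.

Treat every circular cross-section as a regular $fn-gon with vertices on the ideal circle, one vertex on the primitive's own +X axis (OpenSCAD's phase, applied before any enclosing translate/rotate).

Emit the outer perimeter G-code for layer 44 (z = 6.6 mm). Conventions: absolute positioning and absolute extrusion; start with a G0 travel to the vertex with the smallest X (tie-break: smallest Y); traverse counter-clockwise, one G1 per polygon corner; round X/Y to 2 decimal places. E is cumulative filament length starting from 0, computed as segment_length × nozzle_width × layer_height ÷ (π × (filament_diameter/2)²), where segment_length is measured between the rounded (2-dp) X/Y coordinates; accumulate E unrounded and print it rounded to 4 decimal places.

G0 X-4.00 Y0.00 Z6.60
G1 X-2.00 Y-3.46 E0.0623
G1 X2.00 Y-3.46 E0.1247
G1 X4.00 Y0.00 E0.1870
G1 X2.00 Y3.46 E0.2493
G1 X-2.00 Y3.46 E0.3116
G1 X-4.00 Y0.00 E0.3740

At z = 6.6 mm: the r=4 cylinder contributes a regular 6-gon of circumradius 4; the r=2 cylinder at (3.5, 15.5) gives a regular 6-gon of circumradius 2 (constant along its height); After the difference (first − rest): starting from the r=4 cylinder, the r=2 cylinder at (3.5, 15.5) misses the remaining region (no effect) — 1 connected region. The outline is a single polygon with 6 vertices. Extrusion per mm of travel: 0.25 × 0.15 / (π × 0.875²) = 0.015591. Accumulating E over each segment gives final E = 0.3740.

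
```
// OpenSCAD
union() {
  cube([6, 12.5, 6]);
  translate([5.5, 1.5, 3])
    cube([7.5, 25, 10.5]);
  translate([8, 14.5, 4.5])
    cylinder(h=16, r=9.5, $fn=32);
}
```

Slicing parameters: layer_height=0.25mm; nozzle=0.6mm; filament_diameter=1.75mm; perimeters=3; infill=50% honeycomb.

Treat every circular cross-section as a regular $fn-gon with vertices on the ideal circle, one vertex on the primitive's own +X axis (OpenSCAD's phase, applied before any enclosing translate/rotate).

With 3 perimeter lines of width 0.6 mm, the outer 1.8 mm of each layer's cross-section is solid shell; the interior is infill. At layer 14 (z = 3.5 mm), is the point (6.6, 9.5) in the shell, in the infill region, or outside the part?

At z = 3.5 mm: the cube (footprint 6×12.5) is included at this height; the cube at (5.5, 1.5) is present — its section is the full 7.5×25 rectangle; the cylinder at (8, 14.5) does not reach this height (z outside [4.5, 20.5]); Merging all regions: the regions partially overlap (shared area 5.50 mm²), so overlapping operands fuse into one piece — 1 connected region. Overall, the cross-section is a single solid region. The nearest boundary edge runs (0.00, 12.50)→(5.50, 12.50); distance from the point to it = 3.20 mm. The point is inside the cross-section and 3.20 mm from the nearest boundary — more than the 1.8 mm shell width (3 × 0.6), so it's in the infill interior.

infill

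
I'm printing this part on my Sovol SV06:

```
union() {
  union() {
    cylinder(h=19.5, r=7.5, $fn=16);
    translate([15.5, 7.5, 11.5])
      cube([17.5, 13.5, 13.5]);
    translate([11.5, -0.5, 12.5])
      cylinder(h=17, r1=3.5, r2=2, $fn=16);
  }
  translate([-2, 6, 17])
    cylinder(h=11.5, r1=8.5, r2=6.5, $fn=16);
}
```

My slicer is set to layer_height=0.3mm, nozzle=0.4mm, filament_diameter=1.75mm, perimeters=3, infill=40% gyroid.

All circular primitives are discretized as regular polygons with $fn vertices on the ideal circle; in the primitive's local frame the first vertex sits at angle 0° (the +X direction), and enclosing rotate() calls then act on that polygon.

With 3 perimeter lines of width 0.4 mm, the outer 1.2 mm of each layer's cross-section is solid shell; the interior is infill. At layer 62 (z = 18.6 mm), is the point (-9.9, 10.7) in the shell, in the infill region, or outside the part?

At z = 18.6 mm: the r=7.5 cylinder gives a regular 16-gon of circumradius 7.5 (constant along its height); the 17.5×13.5 cube at (15.5, 7.5) contributes its full rectangle; the cone at (11.5, -0.5): at t=0.359 of its height the radius interpolates to r₁+(r₂−r₁)t = 2.962, giving a regular 16-gon of that circumradius; Combining (union): the 3 present regions are separate (no shared area or edge), so areas and boundary lengths simply add and each stays a separate island — 3 connected regions; the cone at (-2, 6): at t=0.139 of its height the radius interpolates to r₁+(r₂−r₁)t = 8.222, giving a regular 16-gon of that circumradius; Merging all regions: the regions partially overlap (shared area 93.53 mm²), so overlapping operands fuse into one piece — 3 connected regions. Overall, the cross-section has 3 separate islands. The nearest boundary edge runs (-9.60, 9.15)→(-7.81, 11.81); distance from the point to it = 1.12 mm. The point is not inside any of the regions above, so it lies outside the cross-section (1.12 mm from the nearest boundary).

outside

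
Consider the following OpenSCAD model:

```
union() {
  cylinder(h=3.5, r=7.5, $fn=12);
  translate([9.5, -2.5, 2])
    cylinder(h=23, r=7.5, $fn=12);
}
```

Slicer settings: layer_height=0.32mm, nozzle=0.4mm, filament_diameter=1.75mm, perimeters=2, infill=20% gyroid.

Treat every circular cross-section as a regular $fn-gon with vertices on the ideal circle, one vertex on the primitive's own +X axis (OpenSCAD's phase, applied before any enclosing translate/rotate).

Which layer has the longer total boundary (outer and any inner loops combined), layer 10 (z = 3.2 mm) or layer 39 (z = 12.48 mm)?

Layer 10 (z = 3.2): the cylinder: section is a regular 12-gon, circumradius r=7.5 (perimeter = 2·12·7.500·sin(180°/12) = 46.59 mm); the r=7.5 cylinder at (9.5, -2.5) gives a regular 12-gon of circumradius 7.5 (constant along its height) (perimeter = 2·12·7.500·sin(180°/12) = 46.59 mm); Merging all regions: the regions partially overlap (shared area 36.61 mm²), so the edge portions inside another operand are dropped and the merged outline is re-measured after clipping — boundary = 68.07 mm. So its perimeter = 68.07 mm. Layer 39 (z = 12.48): the cylinder does not reach this height (z outside [0, 3.5]); the r=7.5 cylinder at (9.5, -2.5) gives a regular 12-gon of circumradius 7.5 (constant along its height) (perimeter = 2·12·7.500·sin(180°/12) = 46.59 mm); Combining (union): only the r=7.5 cylinder at (9.5, -2.5) is present, so the union is just that shape — boundary = 46.59 mm. So its perimeter = 46.59 mm. Layer 10 is larger (68.07 vs 46.59 mm).

layer 10 (z = 3.2 mm)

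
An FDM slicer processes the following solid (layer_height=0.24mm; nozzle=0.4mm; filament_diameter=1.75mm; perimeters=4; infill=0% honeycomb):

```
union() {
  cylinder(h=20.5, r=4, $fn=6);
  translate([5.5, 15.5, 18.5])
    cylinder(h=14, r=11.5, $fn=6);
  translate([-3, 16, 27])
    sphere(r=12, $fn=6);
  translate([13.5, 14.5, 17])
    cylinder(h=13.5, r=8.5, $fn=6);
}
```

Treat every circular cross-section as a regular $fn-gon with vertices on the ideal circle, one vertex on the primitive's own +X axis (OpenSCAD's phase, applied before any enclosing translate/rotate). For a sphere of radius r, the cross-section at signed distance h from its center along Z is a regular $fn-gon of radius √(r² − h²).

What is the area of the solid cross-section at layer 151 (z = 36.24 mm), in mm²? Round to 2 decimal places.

152.31 mm²

At z = 36.24 mm: the cylinder is not intersected at this z (z outside [0, 20.5]); the cylinder at (5.5, 15.5) does not reach this height (z outside [18.5, 32.5]); the sphere at (-3, 16): section is a regular 6-gon, circumradius = √(r²−h²) = √(12²−9.24²) = 7.657 (area = (6/2)·7.657²·sin(360°/6) = 152.31 mm²); the cylinder at (13.5, 14.5) is not intersected at this z (z outside [17, 30.5]); Merging all regions: only the r=12 sphere at (-3, 16) is present, so the union is just that shape — area = 152.31 mm². Overall, the cross-section is a single solid region. Net area = 152.31 mm².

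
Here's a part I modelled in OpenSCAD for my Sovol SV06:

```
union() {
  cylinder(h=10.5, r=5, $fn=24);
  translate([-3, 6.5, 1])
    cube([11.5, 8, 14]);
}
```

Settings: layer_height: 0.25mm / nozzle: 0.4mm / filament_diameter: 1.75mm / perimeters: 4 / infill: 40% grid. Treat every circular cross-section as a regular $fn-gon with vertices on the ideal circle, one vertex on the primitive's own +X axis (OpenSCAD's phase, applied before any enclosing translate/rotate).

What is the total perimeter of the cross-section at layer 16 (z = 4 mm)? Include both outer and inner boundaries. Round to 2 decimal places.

70.33 mm

At z = 4 mm: the cylinder: section is a regular 24-gon, circumradius r=5 (perimeter = 2·24·5.000·sin(180°/24) = 31.33 mm); the cube at (-3, 6.5) (footprint 11.5×8) is included at this height (perimeter 39.00 mm); Combining (union): the 2 present regions are separate (no shared area or edge), so areas and boundary lengths simply add and each stays a separate island — boundary = 70.33 mm. Overall, the cross-section has 2 separate islands. Total boundary length (outer) = 70.33 mm.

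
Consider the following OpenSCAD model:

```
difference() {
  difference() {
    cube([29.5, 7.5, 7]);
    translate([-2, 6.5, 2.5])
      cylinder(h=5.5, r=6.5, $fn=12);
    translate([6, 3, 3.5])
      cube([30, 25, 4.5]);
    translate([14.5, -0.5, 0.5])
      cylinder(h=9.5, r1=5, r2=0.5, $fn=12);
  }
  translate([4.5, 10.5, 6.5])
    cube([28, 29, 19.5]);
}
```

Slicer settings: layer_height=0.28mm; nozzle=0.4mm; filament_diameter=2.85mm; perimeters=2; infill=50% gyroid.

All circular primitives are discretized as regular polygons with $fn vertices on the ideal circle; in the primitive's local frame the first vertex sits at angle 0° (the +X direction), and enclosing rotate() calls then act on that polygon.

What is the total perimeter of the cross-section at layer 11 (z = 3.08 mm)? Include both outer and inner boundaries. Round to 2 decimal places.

At z = 3.08 mm: the cube (footprint 29.5×7.5) is included at this height (perimeter 74.00 mm); the cylinder at (-2, 6.5): section is a regular 12-gon, circumradius r=6.5 (perimeter = 2·12·6.500·sin(180°/12) = 40.38 mm); the cube at (6, 3) does not reach this height (z outside [3.5, 8]); the cone at (14.5, -0.5) contributes a regular 12-gon of circumradius 3.778 (interpolated between r1=5 and r2=0.5 at t=0.272) (perimeter = 2·12·3.778·sin(180°/12) = 23.47 mm); Taking the first minus the rest: starting from the 29.5×7.5 cube, the r=6.5 cylinder at (-2, 6.5) partially overlaps it — only the 23.59 mm² overlap (of its 126.75 mm²) is removed, clipping the outline; the cone at (14.5, -0.5) partially overlaps it — only the 17.70 mm² overlap (of its 42.82 mm²) is removed, clipping the outline — boundary = 75.27 mm; the cube at (4.5, 10.5) is not intersected at this z (z outside [6.5, 26]); After the difference (first − rest): none of the subtracted shapes is present at this height, so the result so far is unchanged — boundary = 75.27 mm. Overall, the cross-section is a single solid region. Total boundary length (outer) = 75.27 mm.

75.27 mm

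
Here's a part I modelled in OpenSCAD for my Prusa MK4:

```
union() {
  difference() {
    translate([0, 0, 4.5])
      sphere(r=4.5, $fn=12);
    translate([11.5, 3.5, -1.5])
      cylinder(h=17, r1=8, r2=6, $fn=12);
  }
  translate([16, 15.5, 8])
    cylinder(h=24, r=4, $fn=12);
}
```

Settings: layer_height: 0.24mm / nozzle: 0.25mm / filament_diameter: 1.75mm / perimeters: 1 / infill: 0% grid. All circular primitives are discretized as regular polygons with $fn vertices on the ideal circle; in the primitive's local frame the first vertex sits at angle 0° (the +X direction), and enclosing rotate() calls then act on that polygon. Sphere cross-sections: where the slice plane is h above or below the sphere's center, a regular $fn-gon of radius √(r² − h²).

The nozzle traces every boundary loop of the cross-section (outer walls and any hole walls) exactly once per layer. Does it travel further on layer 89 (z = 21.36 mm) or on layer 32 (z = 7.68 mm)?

layer 89 (z = 21.36 mm)

Layer 89 (z = 21.36): the sphere is absent (|z−center|=16.860 > r=4.5); the cone at (11.5, 3.5) is not intersected at this z (z outside [-1.5, 15.5]); After the difference (first − rest): the first operand is absent here, so nothing remains; the r=4 cylinder at (16, 15.5) gives a regular 12-gon of circumradius 4 (constant along its height) (perimeter = 2·12·4.000·sin(180°/12) = 24.85 mm); Taking the union: only the r=4 cylinder at (16, 15.5) is present, so the union is just that shape — boundary = 24.85 mm. So its perimeter = 24.85 mm. Layer 32 (z = 7.68): the sphere: section is a regular 12-gon, circumradius = √(r²−h²) = √(4.5²−3.18²) = 3.184 (perimeter = 2·12·3.184·sin(180°/12) = 19.78 mm); the cone at (11.5, 3.5) (r1=8→r2=6) has section circumradius 6.920 here — a regular 12-gon (perimeter = 2·12·6.920·sin(180°/12) = 42.98 mm); After the difference (first − rest): starting from the r=4.5 sphere, the cone at (11.5, 3.5) misses the remaining region (no effect) — boundary = 19.78 mm; the cylinder at (16, 15.5) is absent (z outside [8, 32]); Merging all regions: only the result so far is present, so the union is just that shape — boundary = 19.78 mm. So its perimeter = 19.78 mm. Layer 89 is larger (24.85 vs 19.78 mm).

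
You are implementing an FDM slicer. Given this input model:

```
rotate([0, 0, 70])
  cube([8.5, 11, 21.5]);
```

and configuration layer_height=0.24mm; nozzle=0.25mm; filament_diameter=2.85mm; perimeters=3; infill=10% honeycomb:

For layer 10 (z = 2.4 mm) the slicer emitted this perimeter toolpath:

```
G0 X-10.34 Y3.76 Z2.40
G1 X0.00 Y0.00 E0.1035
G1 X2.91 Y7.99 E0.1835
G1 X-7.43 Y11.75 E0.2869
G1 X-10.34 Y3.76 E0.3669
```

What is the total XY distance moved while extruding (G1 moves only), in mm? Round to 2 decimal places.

39.01 mm

Sum the Euclidean lengths of each G1 segment: total = 39.01 mm.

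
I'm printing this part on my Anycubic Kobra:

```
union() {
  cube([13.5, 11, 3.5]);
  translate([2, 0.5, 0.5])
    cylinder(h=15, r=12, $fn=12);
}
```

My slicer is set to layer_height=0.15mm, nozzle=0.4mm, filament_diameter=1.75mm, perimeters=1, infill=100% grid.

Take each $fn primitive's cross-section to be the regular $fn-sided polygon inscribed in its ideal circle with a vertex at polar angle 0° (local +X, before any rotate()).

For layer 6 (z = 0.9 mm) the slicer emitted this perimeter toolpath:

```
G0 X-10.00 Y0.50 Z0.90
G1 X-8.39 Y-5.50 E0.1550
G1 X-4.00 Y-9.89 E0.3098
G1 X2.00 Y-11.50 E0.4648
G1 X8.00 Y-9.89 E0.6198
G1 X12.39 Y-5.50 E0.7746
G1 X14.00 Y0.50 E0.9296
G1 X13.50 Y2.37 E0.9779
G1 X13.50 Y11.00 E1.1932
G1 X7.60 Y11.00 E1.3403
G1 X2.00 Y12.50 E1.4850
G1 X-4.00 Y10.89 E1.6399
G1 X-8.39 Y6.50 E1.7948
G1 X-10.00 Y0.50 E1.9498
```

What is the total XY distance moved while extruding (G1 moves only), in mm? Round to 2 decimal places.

Sum the Euclidean lengths of each G1 segment: total = 78.16 mm.

78.16 mm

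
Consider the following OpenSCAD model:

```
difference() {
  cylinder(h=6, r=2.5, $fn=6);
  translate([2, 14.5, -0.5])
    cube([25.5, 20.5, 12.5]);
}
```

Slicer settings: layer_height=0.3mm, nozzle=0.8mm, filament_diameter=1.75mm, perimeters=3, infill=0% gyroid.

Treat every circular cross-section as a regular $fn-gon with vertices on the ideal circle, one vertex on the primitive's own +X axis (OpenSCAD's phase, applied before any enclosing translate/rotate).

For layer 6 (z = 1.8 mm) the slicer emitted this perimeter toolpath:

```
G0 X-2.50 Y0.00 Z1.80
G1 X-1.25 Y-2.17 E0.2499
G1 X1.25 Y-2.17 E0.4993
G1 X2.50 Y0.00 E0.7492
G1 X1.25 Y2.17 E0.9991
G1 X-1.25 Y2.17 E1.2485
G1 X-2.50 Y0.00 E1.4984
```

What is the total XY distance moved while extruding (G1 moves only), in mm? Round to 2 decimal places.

15.02 mm

Sum the Euclidean lengths of each G1 segment: total = 15.02 mm.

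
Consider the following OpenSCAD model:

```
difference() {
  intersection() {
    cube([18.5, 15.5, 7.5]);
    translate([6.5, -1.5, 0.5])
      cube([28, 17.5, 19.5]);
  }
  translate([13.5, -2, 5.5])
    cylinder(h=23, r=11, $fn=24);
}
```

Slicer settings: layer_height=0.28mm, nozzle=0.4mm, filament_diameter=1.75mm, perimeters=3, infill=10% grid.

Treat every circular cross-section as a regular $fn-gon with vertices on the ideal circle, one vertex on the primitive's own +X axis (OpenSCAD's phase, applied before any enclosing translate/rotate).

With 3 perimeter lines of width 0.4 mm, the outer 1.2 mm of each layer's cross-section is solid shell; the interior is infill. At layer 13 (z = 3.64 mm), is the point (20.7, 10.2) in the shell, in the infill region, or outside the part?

At z = 3.64 mm: the 18.5×15.5 cube contributes its full rectangle; the cube at (6.5, -1.5) is present — its section is the full 28×17.5 rectangle; After intersecting: the 28×17.5 cube at (6.5, -1.5) partially overlaps the 18.5×15.5 cube; clipping to the common part keeps 186.00 mm² — 1 connected region; the cylinder at (13.5, -2) is absent (z outside [5.5, 28.5]); Taking the first minus the rest: none of the subtracted shapes is present at this height, so the result so far is unchanged — 1 connected region. Overall, the cross-section is a single solid region. The nearest boundary edge runs (18.50, 15.50)→(18.50, 0.00); distance from the point to it = 2.20 mm. The point is not inside any of the regions above, so it lies outside the cross-section (2.20 mm from the nearest boundary).

outside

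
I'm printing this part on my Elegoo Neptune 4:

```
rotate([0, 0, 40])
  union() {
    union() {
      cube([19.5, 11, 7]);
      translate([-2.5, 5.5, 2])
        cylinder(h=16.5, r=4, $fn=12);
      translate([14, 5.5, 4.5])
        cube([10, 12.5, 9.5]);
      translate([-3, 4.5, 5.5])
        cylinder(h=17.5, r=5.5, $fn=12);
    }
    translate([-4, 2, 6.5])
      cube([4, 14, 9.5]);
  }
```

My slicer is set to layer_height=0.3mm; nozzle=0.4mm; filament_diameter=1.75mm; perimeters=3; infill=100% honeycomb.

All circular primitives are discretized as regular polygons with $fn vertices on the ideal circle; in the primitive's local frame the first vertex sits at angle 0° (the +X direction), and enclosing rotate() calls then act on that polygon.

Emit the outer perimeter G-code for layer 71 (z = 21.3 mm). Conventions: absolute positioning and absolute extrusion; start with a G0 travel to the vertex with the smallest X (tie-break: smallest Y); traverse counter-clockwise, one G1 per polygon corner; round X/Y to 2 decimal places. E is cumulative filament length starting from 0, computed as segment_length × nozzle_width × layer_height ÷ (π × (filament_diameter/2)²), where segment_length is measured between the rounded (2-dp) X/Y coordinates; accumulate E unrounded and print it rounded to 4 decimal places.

G0 X-10.61 Y0.56 Z21.30
G1 X-9.40 Y-2.02 E0.1422
G1 X-7.07 Y-3.65 E0.2840
G1 X-4.24 Y-3.90 E0.4258
G1 X-1.66 Y-2.69 E0.5679
G1 X-0.02 Y-0.36 E0.7101
G1 X0.23 Y2.47 E0.8518
G1 X-0.98 Y5.05 E0.9940
G1 X-3.31 Y6.69 E1.1362
G1 X-6.15 Y6.94 E1.2784
G1 X-8.73 Y5.73 E1.4206
G1 X-10.36 Y3.40 E1.5624
G1 X-10.61 Y0.56 E1.7047

At z = 21.3 mm: the cube is not intersected at this z (z outside [0, 7]); the cylinder at (-2.5, 5.5) is absent (z outside [2, 18.5]); the cube at (14, 5.5) does not reach this height (z outside [4.5, 14]); the cylinder at (-3, 4.5): section is a regular 12-gon, circumradius r=5.5; Combining (union): only the r=5.5 cylinder at (-3, 4.5) is present, so the union is just that shape — 1 connected region; the cube at (-4, 2) is not intersected at this z (z outside [6.5, 16]); Taking the union: only that combined region is present, so the union is just that shape — 1 connected region; (whole slice rotated 40° about Z — lengths, areas and connectivity unchanged). The outline is a single polygon with 12 vertices. Extrusion per mm of travel: 0.4 × 0.3 / (π × 0.875²) = 0.049890. Accumulating E over each segment gives final E = 1.7047.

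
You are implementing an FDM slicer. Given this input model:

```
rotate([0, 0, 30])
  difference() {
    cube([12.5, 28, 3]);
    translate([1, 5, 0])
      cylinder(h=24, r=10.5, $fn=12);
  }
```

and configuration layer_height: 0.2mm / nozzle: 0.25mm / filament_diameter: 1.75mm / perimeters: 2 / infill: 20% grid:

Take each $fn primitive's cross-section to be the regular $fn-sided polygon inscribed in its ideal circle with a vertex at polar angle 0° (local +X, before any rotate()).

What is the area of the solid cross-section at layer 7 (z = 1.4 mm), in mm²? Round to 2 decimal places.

At z = 1.4 mm: the 12.5×28 cube contributes its full rectangle (area 350.00 mm²); the cylinder at (1, 5): section is a regular 12-gon, circumradius r=10.5 (area = (12/2)·10.500²·sin(360°/12) = 330.75 mm²); Subtracting the remaining from the first: starting from the 12.5×28 cube (350.00 mm²), the r=10.5 cylinder at (1, 5) partially overlaps it — only the 147.20 mm² overlap (of its 330.75 mm²) is removed, clipping the outline — area = 202.80 mm²; (whole slice rotated 30° about Z — lengths, areas and connectivity unchanged). Overall, the cross-section is a single solid region. Net area = 202.80 mm².

202.80 mm²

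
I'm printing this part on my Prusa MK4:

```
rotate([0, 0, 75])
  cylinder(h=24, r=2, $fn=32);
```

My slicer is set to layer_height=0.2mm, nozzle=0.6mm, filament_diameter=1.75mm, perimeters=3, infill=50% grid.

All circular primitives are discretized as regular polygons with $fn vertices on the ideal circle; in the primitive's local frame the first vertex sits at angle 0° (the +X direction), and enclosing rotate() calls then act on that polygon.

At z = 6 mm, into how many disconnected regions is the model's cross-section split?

At z = 6 mm: the r=2 cylinder contributes a regular 32-gon of circumradius 2; (rotated 75° about Z; rotation is an isometry so areas/perimeters/island counts are preserved). The result has 1 disconnected region.

1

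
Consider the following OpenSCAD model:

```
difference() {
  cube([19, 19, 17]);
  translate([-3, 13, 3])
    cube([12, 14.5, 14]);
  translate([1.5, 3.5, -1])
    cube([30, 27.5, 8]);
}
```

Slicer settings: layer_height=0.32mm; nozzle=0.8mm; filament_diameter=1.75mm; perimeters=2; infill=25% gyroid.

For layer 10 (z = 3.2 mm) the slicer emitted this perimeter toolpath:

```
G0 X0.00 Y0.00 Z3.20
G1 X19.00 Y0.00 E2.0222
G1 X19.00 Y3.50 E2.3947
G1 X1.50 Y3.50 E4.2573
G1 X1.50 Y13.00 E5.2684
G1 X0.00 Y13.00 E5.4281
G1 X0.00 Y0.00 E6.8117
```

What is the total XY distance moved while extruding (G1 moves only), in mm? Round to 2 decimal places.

64.00 mm

Sum the Euclidean lengths of each G1 segment: total = 64.00 mm.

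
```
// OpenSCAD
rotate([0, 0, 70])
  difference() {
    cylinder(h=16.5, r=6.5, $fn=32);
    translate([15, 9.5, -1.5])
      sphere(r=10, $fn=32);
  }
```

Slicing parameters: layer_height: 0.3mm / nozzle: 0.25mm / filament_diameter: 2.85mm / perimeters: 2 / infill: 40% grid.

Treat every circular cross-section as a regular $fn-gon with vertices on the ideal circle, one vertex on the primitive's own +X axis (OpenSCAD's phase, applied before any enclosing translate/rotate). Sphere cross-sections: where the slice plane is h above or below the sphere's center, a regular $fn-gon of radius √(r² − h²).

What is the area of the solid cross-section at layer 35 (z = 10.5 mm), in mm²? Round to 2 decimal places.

At z = 10.5 mm: the cylinder: section is a regular 32-gon, circumradius r=6.5 (area = (32/2)·6.500²·sin(360°/32) = 131.88 mm²); the sphere at (15, 9.5) is absent (|z−center|=12.000 > r=10); Taking the first minus the rest: none of the subtracted shapes is present at this height, so the r=6.5 cylinder is unchanged — area = 131.88 mm²; (rotated 70° about Z; rotation is an isometry so areas/perimeters/island counts are preserved). Overall, the cross-section is a single solid region. Net area = 131.88 mm².

131.88 mm²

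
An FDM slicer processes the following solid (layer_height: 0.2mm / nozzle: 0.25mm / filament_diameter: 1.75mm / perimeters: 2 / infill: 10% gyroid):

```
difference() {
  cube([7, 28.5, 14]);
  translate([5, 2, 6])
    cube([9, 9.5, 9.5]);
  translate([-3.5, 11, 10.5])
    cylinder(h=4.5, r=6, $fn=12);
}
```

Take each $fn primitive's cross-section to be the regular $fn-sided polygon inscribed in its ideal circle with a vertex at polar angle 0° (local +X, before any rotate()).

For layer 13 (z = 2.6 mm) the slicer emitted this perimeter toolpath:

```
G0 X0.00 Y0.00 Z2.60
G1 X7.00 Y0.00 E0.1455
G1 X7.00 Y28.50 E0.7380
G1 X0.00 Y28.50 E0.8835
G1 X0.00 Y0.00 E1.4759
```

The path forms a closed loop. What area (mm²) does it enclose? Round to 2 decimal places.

Apply the shoelace formula to the sequence of (X, Y) vertices; enclosed area = 199.50 mm².

199.50 mm²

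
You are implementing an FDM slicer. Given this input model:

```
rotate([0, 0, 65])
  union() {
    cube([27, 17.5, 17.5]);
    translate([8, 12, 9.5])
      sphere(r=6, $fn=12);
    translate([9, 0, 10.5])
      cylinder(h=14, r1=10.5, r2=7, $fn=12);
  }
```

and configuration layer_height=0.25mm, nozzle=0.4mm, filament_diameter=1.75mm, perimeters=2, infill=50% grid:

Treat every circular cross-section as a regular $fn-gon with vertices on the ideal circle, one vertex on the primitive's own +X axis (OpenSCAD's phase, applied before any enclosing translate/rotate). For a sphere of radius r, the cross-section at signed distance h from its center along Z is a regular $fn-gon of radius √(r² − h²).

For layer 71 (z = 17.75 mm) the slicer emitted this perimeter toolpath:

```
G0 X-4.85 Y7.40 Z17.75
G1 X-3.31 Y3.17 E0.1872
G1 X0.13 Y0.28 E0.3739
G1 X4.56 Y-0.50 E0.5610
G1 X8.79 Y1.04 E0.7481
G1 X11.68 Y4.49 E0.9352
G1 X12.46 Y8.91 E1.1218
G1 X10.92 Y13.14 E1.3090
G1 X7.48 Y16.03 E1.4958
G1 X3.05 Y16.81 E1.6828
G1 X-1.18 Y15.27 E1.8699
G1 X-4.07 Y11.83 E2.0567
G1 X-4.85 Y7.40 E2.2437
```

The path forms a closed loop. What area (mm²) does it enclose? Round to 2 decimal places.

226.46 mm²

Apply the shoelace formula to the sequence of (X, Y) vertices; enclosed area = 226.46 mm².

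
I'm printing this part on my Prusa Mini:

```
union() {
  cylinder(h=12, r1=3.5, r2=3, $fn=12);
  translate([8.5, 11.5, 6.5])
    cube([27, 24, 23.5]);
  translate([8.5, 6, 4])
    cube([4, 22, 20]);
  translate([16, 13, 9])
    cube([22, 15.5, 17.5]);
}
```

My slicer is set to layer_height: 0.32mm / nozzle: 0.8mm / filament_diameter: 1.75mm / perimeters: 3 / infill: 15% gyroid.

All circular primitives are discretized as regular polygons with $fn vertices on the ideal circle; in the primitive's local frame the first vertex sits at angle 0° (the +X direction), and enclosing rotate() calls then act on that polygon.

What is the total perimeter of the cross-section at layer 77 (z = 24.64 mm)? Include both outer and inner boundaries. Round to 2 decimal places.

107.00 mm

At z = 24.64 mm: the cone is not intersected at this z (z outside [0, 12]); the 27×24 cube at (8.5, 11.5) contributes its full rectangle (perimeter 102.00 mm); the cube at (8.5, 6) does not reach this height (z outside [4, 24]); the cube at (16, 13) (footprint 22×15.5) is included at this height (perimeter 75.00 mm); Taking the union: the regions partially overlap (shared area 302.25 mm²), so the edge portions inside another operand are dropped and the merged outline is re-measured after clipping — boundary = 107.00 mm. Overall, the cross-section is a single solid region. Total boundary length (outer) = 107.00 mm.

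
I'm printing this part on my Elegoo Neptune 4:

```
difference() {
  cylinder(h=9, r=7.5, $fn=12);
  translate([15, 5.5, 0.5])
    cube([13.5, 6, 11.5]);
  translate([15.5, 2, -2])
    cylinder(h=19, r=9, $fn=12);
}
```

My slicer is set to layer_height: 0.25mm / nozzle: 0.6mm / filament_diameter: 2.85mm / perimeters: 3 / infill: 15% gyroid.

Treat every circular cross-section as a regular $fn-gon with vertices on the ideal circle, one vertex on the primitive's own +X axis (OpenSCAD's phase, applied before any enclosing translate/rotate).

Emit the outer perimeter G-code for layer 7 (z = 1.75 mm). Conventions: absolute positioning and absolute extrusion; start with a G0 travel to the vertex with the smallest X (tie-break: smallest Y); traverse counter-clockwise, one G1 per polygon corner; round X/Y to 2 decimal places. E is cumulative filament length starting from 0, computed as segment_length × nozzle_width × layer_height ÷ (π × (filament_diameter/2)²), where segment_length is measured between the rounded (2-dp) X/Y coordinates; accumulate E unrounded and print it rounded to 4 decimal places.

G0 X-7.50 Y0.00 Z1.75
G1 X-6.50 Y-3.75 E0.0913
G1 X-3.75 Y-6.50 E0.1827
G1 X0.00 Y-7.50 E0.2740
G1 X3.75 Y-6.50 E0.3652
G1 X6.50 Y-3.75 E0.4567
G1 X7.27 Y-0.87 E0.5268
G1 X6.50 Y2.00 E0.5966
G1 X6.73 Y2.87 E0.6178
G1 X6.50 Y3.75 E0.6392
G1 X3.75 Y6.50 E0.7306
G1 X0.00 Y7.50 E0.8219
G1 X-3.75 Y6.50 E0.9131
G1 X-6.50 Y3.75 E1.0046
G1 X-7.50 Y0.00 E1.0958

At z = 1.75 mm: the r=7.5 cylinder gives a regular 12-gon of circumradius 7.5 (constant along its height); the cube at (15, 5.5) (footprint 13.5×6) is included at this height; the r=9 cylinder at (15.5, 2) contributes a regular 12-gon of circumradius 9; After the difference (first − rest): starting from the r=7.5 cylinder, the 13.5×6 cube at (15, 5.5) misses the remaining region (no effect); the r=9 cylinder at (15.5, 2) partially overlaps it — only the 1.33 mm² overlap (of its 243.00 mm²) is removed, clipping the outline — 1 connected region. The outline is a single polygon with 14 vertices. Extrusion per mm of travel: 0.6 × 0.25 / (π × 1.425²) = 0.023513. Accumulating E over each segment gives final E = 1.0958.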